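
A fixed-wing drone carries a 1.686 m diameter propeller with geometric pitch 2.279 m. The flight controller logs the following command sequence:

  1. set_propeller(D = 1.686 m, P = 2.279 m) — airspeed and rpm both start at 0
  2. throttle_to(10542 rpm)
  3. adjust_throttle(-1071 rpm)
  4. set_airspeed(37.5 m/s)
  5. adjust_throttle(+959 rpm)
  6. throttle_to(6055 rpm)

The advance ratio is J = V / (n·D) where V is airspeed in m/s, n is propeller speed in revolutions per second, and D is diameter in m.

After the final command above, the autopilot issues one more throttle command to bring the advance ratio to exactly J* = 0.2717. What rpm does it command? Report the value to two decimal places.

rpm = 4911.74

set_propeller: D = 1.686 m, P = 2.279 m (p = P/D = 1.351720); state ← (V=0, rpm=0)
throttle_to(10542): rpm ← 10542
adjust_throttle(-1071): rpm ← 10542 -1071 = 9471
set_airspeed(37.5): V ← 37.5 m/s
adjust_throttle(+959): rpm ← 9471 +959 = 10430
throttle_to(6055): rpm ← 6055
final state: V = 37.5 m/s, rpm = 6055 → n = rpm/60 = 100.916667 rev/s
target J* = 0.2717; solve J* = V/(n·D) for n: n = V/(J*·D) = 37.5/(0.2717 × 1.686) = 81.862322 rev/s
rpm = 60·n = 4911.739319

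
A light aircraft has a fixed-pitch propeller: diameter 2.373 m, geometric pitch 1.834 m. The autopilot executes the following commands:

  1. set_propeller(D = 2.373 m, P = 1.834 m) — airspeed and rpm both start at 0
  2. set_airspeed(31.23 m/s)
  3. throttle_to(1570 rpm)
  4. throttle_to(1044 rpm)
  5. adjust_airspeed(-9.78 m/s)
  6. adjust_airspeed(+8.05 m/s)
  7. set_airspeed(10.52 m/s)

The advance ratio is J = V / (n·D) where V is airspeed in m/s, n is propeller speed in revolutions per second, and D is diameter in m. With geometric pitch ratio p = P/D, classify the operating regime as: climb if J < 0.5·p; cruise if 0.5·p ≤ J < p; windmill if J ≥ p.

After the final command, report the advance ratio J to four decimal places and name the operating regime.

J = 0.2548, regime = climb

set_propeller: D = 2.373 m, P = 1.834 m (p = P/D = 0.772861); state ← (V=0, rpm=0)
set_airspeed(31.23): V ← 31.23 m/s
throttle_to(1570): rpm ← 1570
throttle_to(1044): rpm ← 1044
adjust_airspeed(-9.78): V ← 31.23 -9.78 = 21.45 m/s
adjust_airspeed(+8.05): V ← 21.45 +8.05 = 29.5 m/s
set_airspeed(10.52): V ← 10.52 m/s
final state: V = 10.52 m/s, rpm = 1044 → n = rpm/60 = 17.400000 rev/s
J = V / (n·D) = 10.52 / (17.400000 × 2.373) = 0.254782
regime bands: climb J<0.3864 | cruise [0.3864, 0.7729) | windmill J≥0.7729
J = 0.2548 → climb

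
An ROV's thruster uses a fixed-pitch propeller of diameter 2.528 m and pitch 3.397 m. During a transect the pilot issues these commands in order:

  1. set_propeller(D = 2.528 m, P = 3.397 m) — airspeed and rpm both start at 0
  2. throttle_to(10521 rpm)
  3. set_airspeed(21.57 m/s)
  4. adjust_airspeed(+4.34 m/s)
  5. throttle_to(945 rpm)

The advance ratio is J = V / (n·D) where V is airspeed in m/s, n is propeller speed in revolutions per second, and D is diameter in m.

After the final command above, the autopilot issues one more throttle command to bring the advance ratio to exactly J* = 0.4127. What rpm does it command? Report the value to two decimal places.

rpm = 1490.07

set_propeller: D = 2.528 m, P = 3.397 m (p = P/D = 1.343750); state ← (V=0, rpm=0)
throttle_to(10521): rpm ← 10521
set_airspeed(21.57): V ← 21.57 m/s
adjust_airspeed(+4.34): V ← 21.57 +4.34 = 25.91 m/s
throttle_to(945): rpm ← 945
final state: V = 25.91 m/s, rpm = 945 → n = rpm/60 = 15.750000 rev/s
target J* = 0.4127; solve J* = V/(n·D) for n: n = V/(J*·D) = 25.91/(0.4127 × 2.528) = 24.834526 rev/s
rpm = 60·n = 1490.071557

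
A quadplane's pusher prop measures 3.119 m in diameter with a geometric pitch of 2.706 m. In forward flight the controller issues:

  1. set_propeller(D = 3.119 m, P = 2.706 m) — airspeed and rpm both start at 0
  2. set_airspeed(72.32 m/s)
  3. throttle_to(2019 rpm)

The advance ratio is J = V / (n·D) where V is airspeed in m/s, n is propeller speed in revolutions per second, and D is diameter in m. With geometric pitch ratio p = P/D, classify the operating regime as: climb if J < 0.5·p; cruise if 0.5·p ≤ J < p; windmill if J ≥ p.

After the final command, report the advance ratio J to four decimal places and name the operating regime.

J = 0.6891, regime = cruise

set_propeller: D = 3.119 m, P = 2.706 m (p = P/D = 0.867586); state ← (V=0, rpm=0)
set_airspeed(72.32): V ← 72.32 m/s
throttle_to(2019): rpm ← 2019
final state: V = 72.32 m/s, rpm = 2019 → n = rpm/60 = 33.650000 rev/s
J = V / (n·D) = 72.32 / (33.650000 × 3.119) = 0.689061
regime bands: climb J<0.4338 | cruise [0.4338, 0.8676) | windmill J≥0.8676
J = 0.6891 → cruise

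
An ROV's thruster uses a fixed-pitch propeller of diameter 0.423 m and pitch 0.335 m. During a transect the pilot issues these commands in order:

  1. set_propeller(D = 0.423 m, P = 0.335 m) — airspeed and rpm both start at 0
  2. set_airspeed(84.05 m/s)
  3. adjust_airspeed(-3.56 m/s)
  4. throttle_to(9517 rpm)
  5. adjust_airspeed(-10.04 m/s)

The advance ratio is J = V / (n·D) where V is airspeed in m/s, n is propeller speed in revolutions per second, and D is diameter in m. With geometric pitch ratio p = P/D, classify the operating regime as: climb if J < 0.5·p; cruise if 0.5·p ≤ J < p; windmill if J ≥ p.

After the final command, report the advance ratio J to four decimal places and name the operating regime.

J = 1.0500, regime = windmill

set_propeller: D = 0.423 m, P = 0.335 m (p = P/D = 0.791962); state ← (V=0, rpm=0)
set_airspeed(84.05): V ← 84.05 m/s
adjust_airspeed(-3.56): V ← 84.05 -3.56 = 80.49 m/s
throttle_to(9517): rpm ← 9517
adjust_airspeed(-10.04): V ← 80.49 -10.04 = 70.45 m/s
final state: V = 70.45 m/s, rpm = 9517 → n = rpm/60 = 158.616667 rev/s
J = V / (n·D) = 70.45 / (158.616667 × 0.423) = 1.050006
regime bands: climb J<0.3960 | cruise [0.3960, 0.7920) | windmill J≥0.7920
J = 1.0500 → windmill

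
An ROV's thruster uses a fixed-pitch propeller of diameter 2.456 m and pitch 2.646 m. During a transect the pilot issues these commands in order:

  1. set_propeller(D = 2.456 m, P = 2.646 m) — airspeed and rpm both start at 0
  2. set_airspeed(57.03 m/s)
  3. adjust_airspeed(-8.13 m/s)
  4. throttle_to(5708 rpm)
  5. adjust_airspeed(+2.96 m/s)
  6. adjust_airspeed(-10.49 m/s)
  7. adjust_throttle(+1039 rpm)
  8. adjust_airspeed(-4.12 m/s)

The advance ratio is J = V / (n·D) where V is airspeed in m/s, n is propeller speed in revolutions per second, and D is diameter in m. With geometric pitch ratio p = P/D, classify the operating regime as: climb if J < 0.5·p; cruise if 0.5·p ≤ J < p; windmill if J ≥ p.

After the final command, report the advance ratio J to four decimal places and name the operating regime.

set_propeller: D = 2.456 m, P = 2.646 m (p = P/D = 1.077362); state ← (V=0, rpm=0)
set_airspeed(57.03): V ← 57.03 m/s
adjust_airspeed(-8.13): V ← 57.03 -8.13 = 48.9 m/s
throttle_to(5708): rpm ← 5708
adjust_airspeed(+2.96): V ← 48.9 +2.96 = 51.86 m/s
adjust_airspeed(-10.49): V ← 51.86 -10.49 = 41.37 m/s
adjust_throttle(+1039): rpm ← 5708 +1039 = 6747
adjust_airspeed(-4.12): V ← 41.37 -4.12 = 37.25 m/s
final state: V = 37.25 m/s, rpm = 6747 → n = rpm/60 = 112.450000 rev/s
J = V / (n·D) = 37.25 / (112.450000 × 2.456) = 0.134877
regime bands: climb J<0.5387 | cruise [0.5387, 1.0774) | windmill J≥1.0774
J = 0.1349 → climb

J = 0.1349, regime = climb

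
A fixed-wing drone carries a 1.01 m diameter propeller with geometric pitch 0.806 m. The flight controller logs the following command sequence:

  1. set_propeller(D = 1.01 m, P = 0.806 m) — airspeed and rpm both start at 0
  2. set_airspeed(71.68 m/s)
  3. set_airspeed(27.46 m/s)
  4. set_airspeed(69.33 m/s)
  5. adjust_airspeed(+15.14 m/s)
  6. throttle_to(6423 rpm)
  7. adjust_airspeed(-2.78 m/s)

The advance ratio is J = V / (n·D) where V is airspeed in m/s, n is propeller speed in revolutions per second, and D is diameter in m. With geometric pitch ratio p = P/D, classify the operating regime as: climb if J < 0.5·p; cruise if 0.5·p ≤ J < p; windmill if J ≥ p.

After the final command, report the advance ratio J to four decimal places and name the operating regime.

set_propeller: D = 1.01 m, P = 0.806 m (p = P/D = 0.798020); state ← (V=0, rpm=0)
set_airspeed(71.68): V ← 71.68 m/s
set_airspeed(27.46): V ← 27.46 m/s
set_airspeed(69.33): V ← 69.33 m/s
adjust_airspeed(+15.14): V ← 69.33 +15.14 = 84.47 m/s
throttle_to(6423): rpm ← 6423
adjust_airspeed(-2.78): V ← 84.47 -2.78 = 81.69 m/s
final state: V = 81.69 m/s, rpm = 6423 → n = rpm/60 = 107.050000 rev/s
J = V / (n·D) = 81.69 / (107.050000 × 1.01) = 0.755546
regime bands: climb J<0.3990 | cruise [0.3990, 0.7980) | windmill J≥0.7980
J = 0.7555 → cruise

J = 0.7555, regime = cruise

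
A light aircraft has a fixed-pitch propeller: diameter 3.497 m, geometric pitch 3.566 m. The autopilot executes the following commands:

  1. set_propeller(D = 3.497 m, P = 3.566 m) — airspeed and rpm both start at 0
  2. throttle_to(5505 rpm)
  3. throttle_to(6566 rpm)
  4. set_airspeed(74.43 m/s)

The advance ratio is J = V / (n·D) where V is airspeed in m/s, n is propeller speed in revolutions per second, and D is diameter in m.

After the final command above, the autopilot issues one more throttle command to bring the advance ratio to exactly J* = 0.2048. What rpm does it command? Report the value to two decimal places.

set_propeller: D = 3.497 m, P = 3.566 m (p = P/D = 1.019731); state ← (V=0, rpm=0)
throttle_to(5505): rpm ← 5505
throttle_to(6566): rpm ← 6566
set_airspeed(74.43): V ← 74.43 m/s
final state: V = 74.43 m/s, rpm = 6566 → n = rpm/60 = 109.433333 rev/s
target J* = 0.2048; solve J* = V/(n·D) for n: n = V/(J*·D) = 74.43/(0.2048 × 3.497) = 103.925575 rev/s
rpm = 60·n = 6235.534476

rpm = 6235.53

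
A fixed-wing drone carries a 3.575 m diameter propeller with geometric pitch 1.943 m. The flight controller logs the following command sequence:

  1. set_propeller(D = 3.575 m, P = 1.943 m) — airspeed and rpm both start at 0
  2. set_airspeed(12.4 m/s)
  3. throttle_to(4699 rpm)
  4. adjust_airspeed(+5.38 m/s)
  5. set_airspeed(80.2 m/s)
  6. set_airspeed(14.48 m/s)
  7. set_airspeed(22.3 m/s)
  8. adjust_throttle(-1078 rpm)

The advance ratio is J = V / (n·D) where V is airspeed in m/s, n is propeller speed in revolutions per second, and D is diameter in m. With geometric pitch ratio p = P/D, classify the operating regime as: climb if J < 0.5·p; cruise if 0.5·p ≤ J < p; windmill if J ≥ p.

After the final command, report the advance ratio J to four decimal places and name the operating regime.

J = 0.1034, regime = climb

set_propeller: D = 3.575 m, P = 1.943 m (p = P/D = 0.543497); state ← (V=0, rpm=0)
set_airspeed(12.4): V ← 12.4 m/s
throttle_to(4699): rpm ← 4699
adjust_airspeed(+5.38): V ← 12.4 +5.38 = 17.78 m/s
set_airspeed(80.2): V ← 80.2 m/s
set_airspeed(14.48): V ← 14.48 m/s
set_airspeed(22.3): V ← 22.3 m/s
adjust_throttle(-1078): rpm ← 4699 -1078 = 3621
final state: V = 22.3 m/s, rpm = 3621 → n = rpm/60 = 60.350000 rev/s
J = V / (n·D) = 22.3 / (60.350000 × 3.575) = 0.103360
regime bands: climb J<0.2717 | cruise [0.2717, 0.5435) | windmill J≥0.5435
J = 0.1034 → climb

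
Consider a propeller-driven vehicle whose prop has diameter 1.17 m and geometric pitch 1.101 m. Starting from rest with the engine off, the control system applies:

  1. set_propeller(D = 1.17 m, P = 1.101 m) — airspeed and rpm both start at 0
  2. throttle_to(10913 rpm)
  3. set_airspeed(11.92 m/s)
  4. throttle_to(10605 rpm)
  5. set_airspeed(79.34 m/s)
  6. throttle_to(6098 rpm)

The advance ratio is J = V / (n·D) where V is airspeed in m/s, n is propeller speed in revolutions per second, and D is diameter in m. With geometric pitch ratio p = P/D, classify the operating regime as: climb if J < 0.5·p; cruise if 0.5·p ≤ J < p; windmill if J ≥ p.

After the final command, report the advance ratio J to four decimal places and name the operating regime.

J = 0.6672, regime = cruise

set_propeller: D = 1.17 m, P = 1.101 m (p = P/D = 0.941026); state ← (V=0, rpm=0)
throttle_to(10913): rpm ← 10913
set_airspeed(11.92): V ← 11.92 m/s
throttle_to(10605): rpm ← 10605
set_airspeed(79.34): V ← 79.34 m/s
throttle_to(6098): rpm ← 6098
final state: V = 79.34 m/s, rpm = 6098 → n = rpm/60 = 101.633333 rev/s
J = V / (n·D) = 79.34 / (101.633333 × 1.17) = 0.667222
regime bands: climb J<0.4705 | cruise [0.4705, 0.9410) | windmill J≥0.9410
J = 0.6672 → cruise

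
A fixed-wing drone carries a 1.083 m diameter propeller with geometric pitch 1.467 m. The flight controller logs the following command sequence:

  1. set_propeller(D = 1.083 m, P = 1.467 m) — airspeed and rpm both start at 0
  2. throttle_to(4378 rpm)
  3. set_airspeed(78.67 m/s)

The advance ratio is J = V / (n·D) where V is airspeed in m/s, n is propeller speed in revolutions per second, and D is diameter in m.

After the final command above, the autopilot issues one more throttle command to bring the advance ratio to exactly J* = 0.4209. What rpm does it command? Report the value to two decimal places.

rpm = 10355.07

set_propeller: D = 1.083 m, P = 1.467 m (p = P/D = 1.354571); state ← (V=0, rpm=0)
throttle_to(4378): rpm ← 4378
set_airspeed(78.67): V ← 78.67 m/s
final state: V = 78.67 m/s, rpm = 4378 → n = rpm/60 = 72.966667 rev/s
target J* = 0.4209; solve J* = V/(n·D) for n: n = V/(J*·D) = 78.67/(0.4209 × 1.083) = 172.584492 rev/s
rpm = 60·n = 10355.069502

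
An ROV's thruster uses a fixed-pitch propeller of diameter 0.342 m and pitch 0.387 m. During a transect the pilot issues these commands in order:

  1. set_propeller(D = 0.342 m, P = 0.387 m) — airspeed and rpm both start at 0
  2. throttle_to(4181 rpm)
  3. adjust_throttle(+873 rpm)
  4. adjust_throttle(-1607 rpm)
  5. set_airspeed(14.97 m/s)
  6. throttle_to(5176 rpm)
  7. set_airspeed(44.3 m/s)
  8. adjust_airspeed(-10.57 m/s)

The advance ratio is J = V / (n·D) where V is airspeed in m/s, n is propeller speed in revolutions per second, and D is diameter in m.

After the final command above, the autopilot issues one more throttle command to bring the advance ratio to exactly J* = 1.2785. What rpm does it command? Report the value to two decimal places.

rpm = 4628.51

set_propeller: D = 0.342 m, P = 0.387 m (p = P/D = 1.131579); state ← (V=0, rpm=0)
throttle_to(4181): rpm ← 4181
adjust_throttle(+873): rpm ← 4181 +873 = 5054
adjust_throttle(-1607): rpm ← 5054 -1607 = 3447
set_airspeed(14.97): V ← 14.97 m/s
throttle_to(5176): rpm ← 5176
set_airspeed(44.3): V ← 44.3 m/s
adjust_airspeed(-10.57): V ← 44.3 -10.57 = 33.73 m/s
final state: V = 33.73 m/s, rpm = 5176 → n = rpm/60 = 86.266667 rev/s
target J* = 1.2785; solve J* = V/(n·D) for n: n = V/(J*·D) = 33.73/(1.2785 × 0.342) = 77.141753 rev/s
rpm = 60·n = 4628.505170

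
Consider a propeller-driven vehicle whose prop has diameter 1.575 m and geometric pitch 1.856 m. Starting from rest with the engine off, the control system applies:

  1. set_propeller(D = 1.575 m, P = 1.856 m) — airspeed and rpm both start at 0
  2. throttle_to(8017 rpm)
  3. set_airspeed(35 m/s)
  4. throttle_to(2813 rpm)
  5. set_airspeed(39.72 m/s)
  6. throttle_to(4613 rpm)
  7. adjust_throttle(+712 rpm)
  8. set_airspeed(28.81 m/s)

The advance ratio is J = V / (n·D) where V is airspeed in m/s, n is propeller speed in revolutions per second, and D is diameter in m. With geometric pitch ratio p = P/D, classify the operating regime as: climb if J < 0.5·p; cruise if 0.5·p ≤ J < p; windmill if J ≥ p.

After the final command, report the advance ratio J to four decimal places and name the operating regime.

set_propeller: D = 1.575 m, P = 1.856 m (p = P/D = 1.178413); state ← (V=0, rpm=0)
throttle_to(8017): rpm ← 8017
set_airspeed(35): V ← 35 m/s
throttle_to(2813): rpm ← 2813
set_airspeed(39.72): V ← 39.72 m/s
throttle_to(4613): rpm ← 4613
adjust_throttle(+712): rpm ← 4613 +712 = 5325
set_airspeed(28.81): V ← 28.81 m/s
final state: V = 28.81 m/s, rpm = 5325 → n = rpm/60 = 88.750000 rev/s
J = V / (n·D) = 28.81 / (88.750000 × 1.575) = 0.206108
regime bands: climb J<0.5892 | cruise [0.5892, 1.1784) | windmill J≥1.1784
J = 0.2061 → climb

J = 0.2061, regime = climb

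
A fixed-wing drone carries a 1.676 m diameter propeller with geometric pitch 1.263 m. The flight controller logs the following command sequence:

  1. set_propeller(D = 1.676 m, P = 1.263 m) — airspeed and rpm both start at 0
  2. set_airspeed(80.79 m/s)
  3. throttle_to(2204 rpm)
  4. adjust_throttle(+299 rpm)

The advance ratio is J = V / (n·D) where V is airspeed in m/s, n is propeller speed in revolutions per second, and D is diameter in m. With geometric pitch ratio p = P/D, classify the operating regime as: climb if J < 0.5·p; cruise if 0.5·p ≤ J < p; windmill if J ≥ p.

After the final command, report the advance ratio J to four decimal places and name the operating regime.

J = 1.1555, regime = windmill

set_propeller: D = 1.676 m, P = 1.263 m (p = P/D = 0.753580); state ← (V=0, rpm=0)
set_airspeed(80.79): V ← 80.79 m/s
throttle_to(2204): rpm ← 2204
adjust_throttle(+299): rpm ← 2204 +299 = 2503
final state: V = 80.79 m/s, rpm = 2503 → n = rpm/60 = 41.716667 rev/s
J = V / (n·D) = 80.79 / (41.716667 × 1.676) = 1.155511
regime bands: climb J<0.3768 | cruise [0.3768, 0.7536) | windmill J≥0.7536
J = 1.1555 → windmill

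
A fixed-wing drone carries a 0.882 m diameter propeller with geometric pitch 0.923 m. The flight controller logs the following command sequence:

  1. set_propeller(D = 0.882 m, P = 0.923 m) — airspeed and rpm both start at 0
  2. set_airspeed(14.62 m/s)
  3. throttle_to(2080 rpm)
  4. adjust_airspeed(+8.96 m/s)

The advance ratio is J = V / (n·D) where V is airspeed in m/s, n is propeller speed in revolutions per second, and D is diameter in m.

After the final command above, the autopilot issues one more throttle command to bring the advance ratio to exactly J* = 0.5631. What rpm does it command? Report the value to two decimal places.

rpm = 2848.66

set_propeller: D = 0.882 m, P = 0.923 m (p = P/D = 1.046485); state ← (V=0, rpm=0)
set_airspeed(14.62): V ← 14.62 m/s
throttle_to(2080): rpm ← 2080
adjust_airspeed(+8.96): V ← 14.62 +8.96 = 23.58 m/s
final state: V = 23.58 m/s, rpm = 2080 → n = rpm/60 = 34.666667 rev/s
target J* = 0.5631; solve J* = V/(n·D) for n: n = V/(J*·D) = 23.58/(0.5631 × 0.882) = 47.477702 rev/s
rpm = 60·n = 2848.662107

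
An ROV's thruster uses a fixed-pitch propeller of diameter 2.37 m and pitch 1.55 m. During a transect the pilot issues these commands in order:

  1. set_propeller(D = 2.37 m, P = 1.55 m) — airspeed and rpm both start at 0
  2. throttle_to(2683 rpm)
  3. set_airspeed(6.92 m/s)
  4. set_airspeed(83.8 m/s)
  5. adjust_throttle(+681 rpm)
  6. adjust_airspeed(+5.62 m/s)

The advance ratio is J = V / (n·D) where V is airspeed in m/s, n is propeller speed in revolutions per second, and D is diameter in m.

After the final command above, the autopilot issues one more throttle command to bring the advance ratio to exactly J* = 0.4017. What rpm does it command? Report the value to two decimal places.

set_propeller: D = 2.37 m, P = 1.55 m (p = P/D = 0.654008); state ← (V=0, rpm=0)
throttle_to(2683): rpm ← 2683
set_airspeed(6.92): V ← 6.92 m/s
set_airspeed(83.8): V ← 83.8 m/s
adjust_throttle(+681): rpm ← 2683 +681 = 3364
adjust_airspeed(+5.62): V ← 83.8 +5.62 = 89.42 m/s
final state: V = 89.42 m/s, rpm = 3364 → n = rpm/60 = 56.066667 rev/s
target J* = 0.4017; solve J* = V/(n·D) for n: n = V/(J*·D) = 89.42/(0.4017 × 2.37) = 93.925710 rev/s
rpm = 60·n = 5635.542615

rpm = 5635.54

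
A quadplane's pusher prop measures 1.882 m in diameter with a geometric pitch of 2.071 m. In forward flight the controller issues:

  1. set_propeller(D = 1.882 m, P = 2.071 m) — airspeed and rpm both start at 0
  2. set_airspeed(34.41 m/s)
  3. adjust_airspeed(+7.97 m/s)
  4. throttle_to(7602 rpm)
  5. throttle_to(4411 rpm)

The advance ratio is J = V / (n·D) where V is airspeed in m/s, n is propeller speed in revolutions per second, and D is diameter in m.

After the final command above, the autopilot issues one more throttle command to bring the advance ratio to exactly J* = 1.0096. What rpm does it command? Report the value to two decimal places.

set_propeller: D = 1.882 m, P = 2.071 m (p = P/D = 1.100425); state ← (V=0, rpm=0)
set_airspeed(34.41): V ← 34.41 m/s
adjust_airspeed(+7.97): V ← 34.41 +7.97 = 42.38 m/s
throttle_to(7602): rpm ← 7602
throttle_to(4411): rpm ← 4411
final state: V = 42.38 m/s, rpm = 4411 → n = rpm/60 = 73.516667 rev/s
target J* = 1.0096; solve J* = V/(n·D) for n: n = V/(J*·D) = 42.38/(1.0096 × 1.882) = 22.304474 rev/s
rpm = 60·n = 1338.268457

rpm = 1338.27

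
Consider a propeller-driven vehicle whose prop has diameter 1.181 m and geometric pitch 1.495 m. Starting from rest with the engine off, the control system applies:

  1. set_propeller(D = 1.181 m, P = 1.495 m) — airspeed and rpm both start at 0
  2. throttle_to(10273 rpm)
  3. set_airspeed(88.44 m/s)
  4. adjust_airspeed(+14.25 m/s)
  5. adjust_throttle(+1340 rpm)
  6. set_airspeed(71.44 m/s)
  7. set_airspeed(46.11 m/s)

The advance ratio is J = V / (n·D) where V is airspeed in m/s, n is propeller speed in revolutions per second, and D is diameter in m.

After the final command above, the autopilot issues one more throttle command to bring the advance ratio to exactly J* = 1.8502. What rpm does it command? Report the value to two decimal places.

rpm = 1266.13

set_propeller: D = 1.181 m, P = 1.495 m (p = P/D = 1.265876); state ← (V=0, rpm=0)
throttle_to(10273): rpm ← 10273
set_airspeed(88.44): V ← 88.44 m/s
adjust_airspeed(+14.25): V ← 88.44 +14.25 = 102.69 m/s
adjust_throttle(+1340): rpm ← 10273 +1340 = 11613
set_airspeed(71.44): V ← 71.44 m/s
set_airspeed(46.11): V ← 46.11 m/s
final state: V = 46.11 m/s, rpm = 11613 → n = rpm/60 = 193.550000 rev/s
target J* = 1.8502; solve J* = V/(n·D) for n: n = V/(J*·D) = 46.11/(1.8502 × 1.181) = 21.102142 rev/s
rpm = 60·n = 1266.128540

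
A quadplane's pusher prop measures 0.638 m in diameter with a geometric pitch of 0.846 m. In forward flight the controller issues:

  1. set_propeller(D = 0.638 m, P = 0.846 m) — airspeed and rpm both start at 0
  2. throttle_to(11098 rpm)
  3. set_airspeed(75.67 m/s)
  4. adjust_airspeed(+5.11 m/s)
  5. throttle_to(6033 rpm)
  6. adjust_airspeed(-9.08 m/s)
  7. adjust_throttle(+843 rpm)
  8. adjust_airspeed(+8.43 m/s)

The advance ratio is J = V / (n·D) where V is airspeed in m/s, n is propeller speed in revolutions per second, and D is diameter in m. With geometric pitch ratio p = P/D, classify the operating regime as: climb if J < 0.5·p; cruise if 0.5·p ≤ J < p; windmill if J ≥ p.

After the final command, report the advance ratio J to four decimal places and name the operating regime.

J = 1.0959, regime = cruise

set_propeller: D = 0.638 m, P = 0.846 m (p = P/D = 1.326019); state ← (V=0, rpm=0)
throttle_to(11098): rpm ← 11098
set_airspeed(75.67): V ← 75.67 m/s
adjust_airspeed(+5.11): V ← 75.67 +5.11 = 80.78 m/s
throttle_to(6033): rpm ← 6033
adjust_airspeed(-9.08): V ← 80.78 -9.08 = 71.7 m/s
adjust_throttle(+843): rpm ← 6033 +843 = 6876
adjust_airspeed(+8.43): V ← 71.7 +8.43 = 80.13 m/s
final state: V = 80.13 m/s, rpm = 6876 → n = rpm/60 = 114.600000 rev/s
J = V / (n·D) = 80.13 / (114.600000 × 0.638) = 1.095948
regime bands: climb J<0.6630 | cruise [0.6630, 1.3260) | windmill J≥1.3260
J = 1.0959 → cruise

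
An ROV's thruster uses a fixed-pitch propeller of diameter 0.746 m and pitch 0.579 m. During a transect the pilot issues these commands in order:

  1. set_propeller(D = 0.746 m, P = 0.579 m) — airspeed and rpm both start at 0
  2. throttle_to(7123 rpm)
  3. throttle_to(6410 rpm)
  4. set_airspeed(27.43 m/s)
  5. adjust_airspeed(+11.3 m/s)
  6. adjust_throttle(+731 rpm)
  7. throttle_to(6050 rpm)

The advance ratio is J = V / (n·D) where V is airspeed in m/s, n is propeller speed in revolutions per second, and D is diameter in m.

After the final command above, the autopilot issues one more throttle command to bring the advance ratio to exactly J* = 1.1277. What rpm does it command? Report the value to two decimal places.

set_propeller: D = 0.746 m, P = 0.579 m (p = P/D = 0.776139); state ← (V=0, rpm=0)
throttle_to(7123): rpm ← 7123
throttle_to(6410): rpm ← 6410
set_airspeed(27.43): V ← 27.43 m/s
adjust_airspeed(+11.3): V ← 27.43 +11.3 = 38.73 m/s
adjust_throttle(+731): rpm ← 6410 +731 = 7141
throttle_to(6050): rpm ← 6050
final state: V = 38.73 m/s, rpm = 6050 → n = rpm/60 = 100.833333 rev/s
target J* = 1.1277; solve J* = V/(n·D) for n: n = V/(J*·D) = 38.73/(1.1277 × 0.746) = 46.037856 rev/s
rpm = 60·n = 2762.271353

rpm = 2762.27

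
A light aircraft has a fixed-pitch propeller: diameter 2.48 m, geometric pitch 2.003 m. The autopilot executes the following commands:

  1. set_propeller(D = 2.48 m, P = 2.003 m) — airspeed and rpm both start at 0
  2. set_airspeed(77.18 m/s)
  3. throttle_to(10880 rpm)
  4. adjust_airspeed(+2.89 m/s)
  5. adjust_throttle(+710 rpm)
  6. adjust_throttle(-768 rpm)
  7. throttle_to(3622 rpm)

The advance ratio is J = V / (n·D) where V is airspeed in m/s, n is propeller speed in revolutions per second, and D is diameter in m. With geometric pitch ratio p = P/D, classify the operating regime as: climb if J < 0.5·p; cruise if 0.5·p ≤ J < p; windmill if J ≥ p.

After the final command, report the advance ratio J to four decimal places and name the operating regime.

J = 0.5348, regime = cruise

set_propeller: D = 2.48 m, P = 2.003 m (p = P/D = 0.807661); state ← (V=0, rpm=0)
set_airspeed(77.18): V ← 77.18 m/s
throttle_to(10880): rpm ← 10880
adjust_airspeed(+2.89): V ← 77.18 +2.89 = 80.07 m/s
adjust_throttle(+710): rpm ← 10880 +710 = 11590
adjust_throttle(-768): rpm ← 11590 -768 = 10822
throttle_to(3622): rpm ← 3622
final state: V = 80.07 m/s, rpm = 3622 → n = rpm/60 = 60.366667 rev/s
J = V / (n·D) = 80.07 / (60.366667 × 2.48) = 0.534836
regime bands: climb J<0.4038 | cruise [0.4038, 0.8077) | windmill J≥0.8077
J = 0.5348 → cruise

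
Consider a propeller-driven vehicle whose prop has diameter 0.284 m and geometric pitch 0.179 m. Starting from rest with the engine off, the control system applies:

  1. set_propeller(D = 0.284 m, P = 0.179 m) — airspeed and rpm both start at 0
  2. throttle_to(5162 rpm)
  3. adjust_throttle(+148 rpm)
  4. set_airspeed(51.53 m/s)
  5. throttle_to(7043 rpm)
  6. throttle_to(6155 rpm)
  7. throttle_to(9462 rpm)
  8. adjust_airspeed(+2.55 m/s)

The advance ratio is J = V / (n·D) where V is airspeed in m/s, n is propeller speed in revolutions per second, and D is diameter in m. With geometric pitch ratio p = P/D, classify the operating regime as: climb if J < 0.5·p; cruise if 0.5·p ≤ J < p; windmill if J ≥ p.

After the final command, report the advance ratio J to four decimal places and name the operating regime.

set_propeller: D = 0.284 m, P = 0.179 m (p = P/D = 0.630282); state ← (V=0, rpm=0)
throttle_to(5162): rpm ← 5162
adjust_throttle(+148): rpm ← 5162 +148 = 5310
set_airspeed(51.53): V ← 51.53 m/s
throttle_to(7043): rpm ← 7043
throttle_to(6155): rpm ← 6155
throttle_to(9462): rpm ← 9462
adjust_airspeed(+2.55): V ← 51.53 +2.55 = 54.08 m/s
final state: V = 54.08 m/s, rpm = 9462 → n = rpm/60 = 157.700000 rev/s
J = V / (n·D) = 54.08 / (157.700000 × 0.284) = 1.207499
regime bands: climb J<0.3151 | cruise [0.3151, 0.6303) | windmill J≥0.6303
J = 1.2075 → windmill

J = 1.2075, regime = windmill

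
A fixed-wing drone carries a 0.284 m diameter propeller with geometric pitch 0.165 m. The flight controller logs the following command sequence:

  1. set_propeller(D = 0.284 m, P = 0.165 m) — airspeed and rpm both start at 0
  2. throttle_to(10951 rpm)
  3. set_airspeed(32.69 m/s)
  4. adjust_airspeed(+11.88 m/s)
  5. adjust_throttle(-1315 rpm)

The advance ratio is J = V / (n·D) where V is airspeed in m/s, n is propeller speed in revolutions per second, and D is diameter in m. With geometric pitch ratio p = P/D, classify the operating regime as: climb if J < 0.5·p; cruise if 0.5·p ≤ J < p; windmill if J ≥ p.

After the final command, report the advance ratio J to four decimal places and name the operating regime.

set_propeller: D = 0.284 m, P = 0.165 m (p = P/D = 0.580986); state ← (V=0, rpm=0)
throttle_to(10951): rpm ← 10951
set_airspeed(32.69): V ← 32.69 m/s
adjust_airspeed(+11.88): V ← 32.69 +11.88 = 44.57 m/s
adjust_throttle(-1315): rpm ← 10951 -1315 = 9636
final state: V = 44.57 m/s, rpm = 9636 → n = rpm/60 = 160.600000 rev/s
J = V / (n·D) = 44.57 / (160.600000 × 0.284) = 0.977189
regime bands: climb J<0.2905 | cruise [0.2905, 0.5810) | windmill J≥0.5810
J = 0.9772 → windmill

J = 0.9772, regime = windmill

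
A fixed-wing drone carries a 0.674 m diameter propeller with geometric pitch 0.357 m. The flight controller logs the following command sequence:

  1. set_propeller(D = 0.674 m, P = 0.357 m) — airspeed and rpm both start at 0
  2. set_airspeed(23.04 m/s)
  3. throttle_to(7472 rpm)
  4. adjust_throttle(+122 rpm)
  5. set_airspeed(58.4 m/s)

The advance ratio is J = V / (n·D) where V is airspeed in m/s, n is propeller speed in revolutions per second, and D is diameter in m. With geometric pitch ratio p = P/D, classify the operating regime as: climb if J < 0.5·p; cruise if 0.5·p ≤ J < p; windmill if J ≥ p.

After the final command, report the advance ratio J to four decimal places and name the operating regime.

set_propeller: D = 0.674 m, P = 0.357 m (p = P/D = 0.529674); state ← (V=0, rpm=0)
set_airspeed(23.04): V ← 23.04 m/s
throttle_to(7472): rpm ← 7472
adjust_throttle(+122): rpm ← 7472 +122 = 7594
set_airspeed(58.4): V ← 58.4 m/s
final state: V = 58.4 m/s, rpm = 7594 → n = rpm/60 = 126.566667 rev/s
J = V / (n·D) = 58.4 / (126.566667 × 0.674) = 0.684595
regime bands: climb J<0.2648 | cruise [0.2648, 0.5297) | windmill J≥0.5297
J = 0.6846 → windmill

J = 0.6846, regime = windmill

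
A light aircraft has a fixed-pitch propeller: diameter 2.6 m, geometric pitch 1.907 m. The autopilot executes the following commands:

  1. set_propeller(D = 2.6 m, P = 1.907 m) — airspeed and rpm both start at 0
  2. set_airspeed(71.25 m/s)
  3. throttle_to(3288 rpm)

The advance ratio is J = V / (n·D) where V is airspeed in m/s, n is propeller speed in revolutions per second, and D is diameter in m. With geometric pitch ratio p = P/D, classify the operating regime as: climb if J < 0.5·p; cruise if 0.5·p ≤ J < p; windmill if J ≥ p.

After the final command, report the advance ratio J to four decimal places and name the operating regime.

set_propeller: D = 2.6 m, P = 1.907 m (p = P/D = 0.733462); state ← (V=0, rpm=0)
set_airspeed(71.25): V ← 71.25 m/s
throttle_to(3288): rpm ← 3288
final state: V = 71.25 m/s, rpm = 3288 → n = rpm/60 = 54.800000 rev/s
J = V / (n·D) = 71.25 / (54.800000 × 2.6) = 0.500070
regime bands: climb J<0.3667 | cruise [0.3667, 0.7335) | windmill J≥0.7335
J = 0.5001 → cruise

J = 0.5001, regime = cruise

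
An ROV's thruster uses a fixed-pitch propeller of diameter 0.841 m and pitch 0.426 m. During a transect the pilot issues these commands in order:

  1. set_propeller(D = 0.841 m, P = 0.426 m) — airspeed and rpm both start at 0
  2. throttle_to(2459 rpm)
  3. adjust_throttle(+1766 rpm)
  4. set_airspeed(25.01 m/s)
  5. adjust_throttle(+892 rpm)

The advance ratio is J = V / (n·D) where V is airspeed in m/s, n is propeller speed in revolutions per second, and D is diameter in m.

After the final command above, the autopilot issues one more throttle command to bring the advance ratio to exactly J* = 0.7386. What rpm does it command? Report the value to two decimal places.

rpm = 2415.79

set_propeller: D = 0.841 m, P = 0.426 m (p = P/D = 0.506540); state ← (V=0, rpm=0)
throttle_to(2459): rpm ← 2459
adjust_throttle(+1766): rpm ← 2459 +1766 = 4225
set_airspeed(25.01): V ← 25.01 m/s
adjust_throttle(+892): rpm ← 4225 +892 = 5117
final state: V = 25.01 m/s, rpm = 5117 → n = rpm/60 = 85.283333 rev/s
target J* = 0.7386; solve J* = V/(n·D) for n: n = V/(J*·D) = 25.01/(0.7386 × 0.841) = 40.263210 rev/s
rpm = 60·n = 2415.792580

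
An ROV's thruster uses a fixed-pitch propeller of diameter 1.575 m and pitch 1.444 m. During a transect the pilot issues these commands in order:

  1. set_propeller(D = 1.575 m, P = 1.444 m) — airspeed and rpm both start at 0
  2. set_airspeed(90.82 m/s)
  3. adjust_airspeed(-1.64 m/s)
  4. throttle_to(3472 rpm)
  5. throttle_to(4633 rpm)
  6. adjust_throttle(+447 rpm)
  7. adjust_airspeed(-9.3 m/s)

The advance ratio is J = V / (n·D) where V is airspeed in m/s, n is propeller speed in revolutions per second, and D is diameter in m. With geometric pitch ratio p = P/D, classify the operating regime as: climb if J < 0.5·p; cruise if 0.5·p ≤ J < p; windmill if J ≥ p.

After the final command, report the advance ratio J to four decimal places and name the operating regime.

J = 0.5990, regime = cruise

set_propeller: D = 1.575 m, P = 1.444 m (p = P/D = 0.916825); state ← (V=0, rpm=0)
set_airspeed(90.82): V ← 90.82 m/s
adjust_airspeed(-1.64): V ← 90.82 -1.64 = 89.18 m/s
throttle_to(3472): rpm ← 3472
throttle_to(4633): rpm ← 4633
adjust_throttle(+447): rpm ← 4633 +447 = 5080
adjust_airspeed(-9.3): V ← 89.18 -9.3 = 79.88 m/s
final state: V = 79.88 m/s, rpm = 5080 → n = rpm/60 = 84.666667 rev/s
J = V / (n·D) = 79.88 / (84.666667 × 1.575) = 0.599025
regime bands: climb J<0.4584 | cruise [0.4584, 0.9168) | windmill J≥0.9168
J = 0.5990 → cruise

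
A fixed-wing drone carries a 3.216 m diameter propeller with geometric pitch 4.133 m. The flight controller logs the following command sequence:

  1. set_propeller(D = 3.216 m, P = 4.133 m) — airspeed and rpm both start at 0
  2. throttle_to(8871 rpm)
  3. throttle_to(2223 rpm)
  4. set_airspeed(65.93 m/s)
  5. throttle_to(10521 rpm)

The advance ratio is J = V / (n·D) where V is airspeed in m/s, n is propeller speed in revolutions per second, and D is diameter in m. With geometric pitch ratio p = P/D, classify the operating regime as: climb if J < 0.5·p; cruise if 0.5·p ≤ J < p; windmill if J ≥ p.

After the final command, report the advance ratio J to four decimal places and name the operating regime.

J = 0.1169, regime = climb

set_propeller: D = 3.216 m, P = 4.133 m (p = P/D = 1.285137); state ← (V=0, rpm=0)
throttle_to(8871): rpm ← 8871
throttle_to(2223): rpm ← 2223
set_airspeed(65.93): V ← 65.93 m/s
throttle_to(10521): rpm ← 10521
final state: V = 65.93 m/s, rpm = 10521 → n = rpm/60 = 175.350000 rev/s
J = V / (n·D) = 65.93 / (175.350000 × 3.216) = 0.116913
regime bands: climb J<0.6426 | cruise [0.6426, 1.2851) | windmill J≥1.2851
J = 0.1169 → climb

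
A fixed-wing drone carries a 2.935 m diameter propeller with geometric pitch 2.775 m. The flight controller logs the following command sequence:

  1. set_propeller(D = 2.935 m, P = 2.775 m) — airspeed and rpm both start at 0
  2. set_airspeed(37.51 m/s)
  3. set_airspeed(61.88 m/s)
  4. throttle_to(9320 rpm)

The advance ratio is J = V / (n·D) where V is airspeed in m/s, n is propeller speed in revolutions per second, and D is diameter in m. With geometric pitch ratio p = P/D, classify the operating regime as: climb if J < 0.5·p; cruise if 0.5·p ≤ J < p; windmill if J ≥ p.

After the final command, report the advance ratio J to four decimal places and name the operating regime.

set_propeller: D = 2.935 m, P = 2.775 m (p = P/D = 0.945486); state ← (V=0, rpm=0)
set_airspeed(37.51): V ← 37.51 m/s
set_airspeed(61.88): V ← 61.88 m/s
throttle_to(9320): rpm ← 9320
final state: V = 61.88 m/s, rpm = 9320 → n = rpm/60 = 155.333333 rev/s
J = V / (n·D) = 61.88 / (155.333333 × 2.935) = 0.135731
regime bands: climb J<0.4727 | cruise [0.4727, 0.9455) | windmill J≥0.9455
J = 0.1357 → climb

J = 0.1357, regime = climb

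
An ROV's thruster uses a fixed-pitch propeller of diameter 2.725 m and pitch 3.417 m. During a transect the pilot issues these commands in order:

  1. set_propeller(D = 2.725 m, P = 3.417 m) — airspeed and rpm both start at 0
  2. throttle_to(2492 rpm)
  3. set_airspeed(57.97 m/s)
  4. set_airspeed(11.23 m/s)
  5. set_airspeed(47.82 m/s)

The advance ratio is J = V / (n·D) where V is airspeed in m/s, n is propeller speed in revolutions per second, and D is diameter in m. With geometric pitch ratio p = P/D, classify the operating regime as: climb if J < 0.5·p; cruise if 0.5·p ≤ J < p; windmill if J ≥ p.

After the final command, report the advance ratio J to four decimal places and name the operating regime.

set_propeller: D = 2.725 m, P = 3.417 m (p = P/D = 1.253945); state ← (V=0, rpm=0)
throttle_to(2492): rpm ← 2492
set_airspeed(57.97): V ← 57.97 m/s
set_airspeed(11.23): V ← 11.23 m/s
set_airspeed(47.82): V ← 47.82 m/s
final state: V = 47.82 m/s, rpm = 2492 → n = rpm/60 = 41.533333 rev/s
J = V / (n·D) = 47.82 / (41.533333 × 2.725) = 0.422519
regime bands: climb J<0.6270 | cruise [0.6270, 1.2539) | windmill J≥1.2539
J = 0.4225 → climb

J = 0.4225, regime = climb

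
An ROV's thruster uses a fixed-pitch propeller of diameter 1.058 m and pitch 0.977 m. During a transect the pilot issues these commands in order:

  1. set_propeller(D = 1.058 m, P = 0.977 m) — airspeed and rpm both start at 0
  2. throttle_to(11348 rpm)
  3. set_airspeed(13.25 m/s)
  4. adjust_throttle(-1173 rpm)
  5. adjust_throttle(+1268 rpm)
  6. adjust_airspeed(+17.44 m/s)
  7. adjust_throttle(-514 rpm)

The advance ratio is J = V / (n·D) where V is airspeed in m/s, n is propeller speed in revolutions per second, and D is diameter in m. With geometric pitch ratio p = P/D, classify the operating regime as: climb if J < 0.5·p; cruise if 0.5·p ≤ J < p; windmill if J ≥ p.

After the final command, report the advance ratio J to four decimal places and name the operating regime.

J = 0.1593, regime = climb

set_propeller: D = 1.058 m, P = 0.977 m (p = P/D = 0.923440); state ← (V=0, rpm=0)
throttle_to(11348): rpm ← 11348
set_airspeed(13.25): V ← 13.25 m/s
adjust_throttle(-1173): rpm ← 11348 -1173 = 10175
adjust_throttle(+1268): rpm ← 10175 +1268 = 11443
adjust_airspeed(+17.44): V ← 13.25 +17.44 = 30.69 m/s
adjust_throttle(-514): rpm ← 11443 -514 = 10929
final state: V = 30.69 m/s, rpm = 10929 → n = rpm/60 = 182.150000 rev/s
J = V / (n·D) = 30.69 / (182.150000 × 1.058) = 0.159251
regime bands: climb J<0.4617 | cruise [0.4617, 0.9234) | windmill J≥0.9234
J = 0.1593 → climb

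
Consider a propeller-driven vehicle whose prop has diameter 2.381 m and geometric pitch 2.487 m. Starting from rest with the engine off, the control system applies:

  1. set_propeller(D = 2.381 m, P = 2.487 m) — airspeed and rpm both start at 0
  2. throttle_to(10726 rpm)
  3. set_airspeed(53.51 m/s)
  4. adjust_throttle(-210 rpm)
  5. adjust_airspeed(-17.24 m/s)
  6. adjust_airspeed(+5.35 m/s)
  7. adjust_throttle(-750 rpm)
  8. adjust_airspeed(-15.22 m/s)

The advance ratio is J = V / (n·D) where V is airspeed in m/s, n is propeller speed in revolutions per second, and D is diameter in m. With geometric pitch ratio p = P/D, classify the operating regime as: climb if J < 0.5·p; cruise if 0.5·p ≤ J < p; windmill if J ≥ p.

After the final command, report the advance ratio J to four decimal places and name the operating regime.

set_propeller: D = 2.381 m, P = 2.487 m (p = P/D = 1.044519); state ← (V=0, rpm=0)
throttle_to(10726): rpm ← 10726
set_airspeed(53.51): V ← 53.51 m/s
adjust_throttle(-210): rpm ← 10726 -210 = 10516
adjust_airspeed(-17.24): V ← 53.51 -17.24 = 36.27 m/s
adjust_airspeed(+5.35): V ← 36.27 +5.35 = 41.62 m/s
adjust_throttle(-750): rpm ← 10516 -750 = 9766
adjust_airspeed(-15.22): V ← 41.62 -15.22 = 26.4 m/s
final state: V = 26.4 m/s, rpm = 9766 → n = rpm/60 = 162.766667 rev/s
J = V / (n·D) = 26.4 / (162.766667 × 2.381) = 0.068121
regime bands: climb J<0.5223 | cruise [0.5223, 1.0445) | windmill J≥1.0445
J = 0.0681 → climb

J = 0.0681, regime = climb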